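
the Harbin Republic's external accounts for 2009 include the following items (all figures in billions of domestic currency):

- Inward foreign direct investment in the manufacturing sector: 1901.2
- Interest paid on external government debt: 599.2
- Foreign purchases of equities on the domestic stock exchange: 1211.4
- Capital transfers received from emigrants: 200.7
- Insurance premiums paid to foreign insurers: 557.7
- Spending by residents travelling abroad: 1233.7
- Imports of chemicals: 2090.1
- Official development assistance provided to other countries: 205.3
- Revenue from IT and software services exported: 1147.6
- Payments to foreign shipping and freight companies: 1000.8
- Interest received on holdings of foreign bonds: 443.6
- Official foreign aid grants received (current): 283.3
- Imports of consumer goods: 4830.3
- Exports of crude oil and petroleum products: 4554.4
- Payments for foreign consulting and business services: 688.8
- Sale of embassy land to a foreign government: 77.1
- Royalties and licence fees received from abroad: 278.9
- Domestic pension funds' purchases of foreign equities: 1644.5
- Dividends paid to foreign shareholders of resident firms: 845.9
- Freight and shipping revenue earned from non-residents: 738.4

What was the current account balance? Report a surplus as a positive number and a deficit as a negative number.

-4605.6

Goods: 4554.4 - 2090.1 - 4830.3 = -2366.0
Services: -688.8 + 738.4 - 1000.8 - 1233.7 + 278.9 + 1147.6 - 557.7 = -1316.1
Primary income: -599.2 - 845.9 + 443.6 = -1001.5
Secondary income: 283.3 - 205.3 = 78.0
Current account = (-2366.0) + (-1316.1) + (-1001.5) + 78.0 = -4605.6
(Excluded from the current account — financial account: inward foreign direct investment in the manufacturing sector 1901.2, foreign purchases of equities on the domestic stock exchange 1211.4, domestic pension funds' purchases of foreign equities 1644.5; capital account: capital transfers received from emigrants 200.7, sale of embassy land to a foreign government 77.1.)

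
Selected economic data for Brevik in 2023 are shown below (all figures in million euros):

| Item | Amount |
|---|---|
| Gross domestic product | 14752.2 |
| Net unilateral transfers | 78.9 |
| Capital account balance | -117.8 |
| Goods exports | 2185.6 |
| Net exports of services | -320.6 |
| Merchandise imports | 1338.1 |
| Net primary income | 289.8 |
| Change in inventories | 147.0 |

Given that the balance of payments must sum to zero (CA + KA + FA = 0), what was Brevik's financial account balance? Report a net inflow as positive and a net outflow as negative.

Goods balance = 2185.6 - 1338.1 = 847.5
Services balance = -320.6
Trade balance (goods + services) = 847.5 + (-320.6) = 526.9
Net primary income = 289.8
Net secondary income = 78.9
Current account = 526.9 + 289.8 + 78.9 = 895.6
Financial account = -(895.6 + (-117.8)) = -777.8

-777.8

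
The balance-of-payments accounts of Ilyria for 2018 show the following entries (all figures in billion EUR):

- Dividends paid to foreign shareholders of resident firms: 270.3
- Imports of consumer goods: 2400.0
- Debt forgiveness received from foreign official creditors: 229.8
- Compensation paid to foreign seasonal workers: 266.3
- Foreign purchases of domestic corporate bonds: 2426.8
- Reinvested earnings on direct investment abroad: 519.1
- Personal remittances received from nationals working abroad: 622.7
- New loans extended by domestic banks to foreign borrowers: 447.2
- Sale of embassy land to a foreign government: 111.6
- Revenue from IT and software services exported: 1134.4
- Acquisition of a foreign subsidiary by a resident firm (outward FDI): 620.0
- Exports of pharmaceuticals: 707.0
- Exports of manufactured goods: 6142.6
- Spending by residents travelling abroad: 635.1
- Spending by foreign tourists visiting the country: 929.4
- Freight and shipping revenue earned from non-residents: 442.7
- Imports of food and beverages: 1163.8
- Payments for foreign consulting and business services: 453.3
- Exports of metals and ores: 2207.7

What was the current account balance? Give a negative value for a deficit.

Goods: 2207.7 + 6142.6 + 707.0 - 2400.0 - 1163.8 = 5493.5
Services: -635.1 + 442.7 - 453.3 + 929.4 + 1134.4 = 1418.1
Primary income: 519.1 - 266.3 - 270.3 = -17.5
Secondary income: 622.7
Current account = 5493.5 + 1418.1 + (-17.5) + 622.7 = 7516.8
(Excluded from the current account — capital account: debt forgiveness received from foreign official creditors 229.8, sale of embassy land to a foreign government 111.6; financial account: foreign purchases of domestic corporate bonds 2426.8, new loans extended by domestic banks to foreign borrowers 447.2, acquisition of a foreign subsidiary by a resident firm (outward FDI) 620.0.)

7516.8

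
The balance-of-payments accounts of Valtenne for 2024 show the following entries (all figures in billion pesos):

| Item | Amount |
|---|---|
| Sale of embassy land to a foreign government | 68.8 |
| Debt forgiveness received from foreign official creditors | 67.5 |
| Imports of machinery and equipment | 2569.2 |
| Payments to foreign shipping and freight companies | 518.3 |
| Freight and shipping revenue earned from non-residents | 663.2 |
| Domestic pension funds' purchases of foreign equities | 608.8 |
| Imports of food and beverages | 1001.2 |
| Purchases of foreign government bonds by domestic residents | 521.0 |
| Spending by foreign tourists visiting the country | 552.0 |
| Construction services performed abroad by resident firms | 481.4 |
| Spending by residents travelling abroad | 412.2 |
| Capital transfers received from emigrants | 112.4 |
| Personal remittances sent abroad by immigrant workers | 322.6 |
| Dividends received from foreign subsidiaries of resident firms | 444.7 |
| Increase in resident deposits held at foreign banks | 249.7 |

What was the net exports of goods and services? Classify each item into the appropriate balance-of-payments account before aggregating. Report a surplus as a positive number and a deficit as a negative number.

-2804.3

Goods: -1001.2 - 2569.2 = -3570.4
Services: 481.4 - 412.2 + 552.0 - 518.3 + 663.2 = 766.1
Trade balance = -3570.4 + 766.1 = -2804.3
(Excluded from the trade balance — capital account: sale of embassy land to a foreign government 68.8, debt forgiveness received from foreign official creditors 67.5, capital transfers received from emigrants 112.4; financial account: domestic pension funds' purchases of foreign equities 608.8, purchases of foreign government bonds by domestic residents 521.0, increase in resident deposits held at foreign banks 249.7; secondary income: personal remittances sent abroad by immigrant workers 322.6; primary income: dividends received from foreign subsidiaries of resident firms 444.7.)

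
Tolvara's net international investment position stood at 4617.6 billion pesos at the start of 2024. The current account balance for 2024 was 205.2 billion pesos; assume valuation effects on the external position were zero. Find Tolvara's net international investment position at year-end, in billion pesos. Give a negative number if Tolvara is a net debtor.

With no valuation effects, change in NIIP = current account = 205.2
End-of-year NIIP = 4617.6 + 205.2 = 4822.8

4822.8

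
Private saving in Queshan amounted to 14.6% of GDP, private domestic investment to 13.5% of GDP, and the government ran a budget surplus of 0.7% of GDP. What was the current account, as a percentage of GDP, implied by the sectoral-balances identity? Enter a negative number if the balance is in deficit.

1.8

By the sectoral-balances identity, CA = (S_private - I) + (T - G).
Private balance = 14.6 - 13.5 = 1.1
Government balance (T - G) = 0.7
CA = 1.1 + 0.7 = 1.8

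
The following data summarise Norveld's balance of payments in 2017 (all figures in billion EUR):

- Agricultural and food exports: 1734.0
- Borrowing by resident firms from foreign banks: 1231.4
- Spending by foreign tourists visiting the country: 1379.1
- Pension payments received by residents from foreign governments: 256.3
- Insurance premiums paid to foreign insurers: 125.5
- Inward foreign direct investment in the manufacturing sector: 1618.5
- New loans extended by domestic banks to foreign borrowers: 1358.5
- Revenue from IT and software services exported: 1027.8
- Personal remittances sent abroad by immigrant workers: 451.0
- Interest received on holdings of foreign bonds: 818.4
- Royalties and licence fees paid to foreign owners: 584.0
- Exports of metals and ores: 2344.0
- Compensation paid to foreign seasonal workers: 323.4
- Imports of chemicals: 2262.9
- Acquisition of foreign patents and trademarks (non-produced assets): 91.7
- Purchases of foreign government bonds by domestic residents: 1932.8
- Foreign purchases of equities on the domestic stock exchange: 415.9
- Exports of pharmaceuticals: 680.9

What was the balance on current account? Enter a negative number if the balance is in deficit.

Goods: 2344.0 - 2262.9 + 1734.0 + 680.9 = 2496.0
Services: 1027.8 - 125.5 - 584.0 + 1379.1 = 1697.4
Primary income: 818.4 - 323.4 = 495.0
Secondary income: 256.3 - 451.0 = -194.7
Current account = 2496.0 + 1697.4 + 495.0 + (-194.7) = 4493.7
(Excluded from the current account — financial account: borrowing by resident firms from foreign banks 1231.4, inward foreign direct investment in the manufacturing sector 1618.5, new loans extended by domestic banks to foreign borrowers 1358.5, purchases of foreign government bonds by domestic residents 1932.8, foreign purchases of equities on the domestic stock exchange 415.9; capital account: acquisition of foreign patents and trademarks (non-produced assets) 91.7.)

4493.7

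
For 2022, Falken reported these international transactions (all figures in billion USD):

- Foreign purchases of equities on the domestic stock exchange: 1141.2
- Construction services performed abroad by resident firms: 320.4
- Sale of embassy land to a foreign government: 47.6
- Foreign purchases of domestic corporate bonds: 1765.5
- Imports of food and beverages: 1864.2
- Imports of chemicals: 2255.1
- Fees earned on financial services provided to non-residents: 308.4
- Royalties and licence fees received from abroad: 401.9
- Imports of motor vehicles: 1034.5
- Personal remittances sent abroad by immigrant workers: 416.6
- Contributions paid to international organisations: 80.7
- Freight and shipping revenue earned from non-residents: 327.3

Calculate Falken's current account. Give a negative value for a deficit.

Goods: -1034.5 - 2255.1 - 1864.2 = -5153.8
Services: 308.4 + 320.4 + 327.3 + 401.9 = 1358.0
Secondary income: -80.7 - 416.6 = -497.3
Current account = (-5153.8) + 1358.0 + (-497.3) = -4293.1
(Excluded from the current account — financial account: foreign purchases of equities on the domestic stock exchange 1141.2, foreign purchases of domestic corporate bonds 1765.5; capital account: sale of embassy land to a foreign government 47.6.)

-4293.1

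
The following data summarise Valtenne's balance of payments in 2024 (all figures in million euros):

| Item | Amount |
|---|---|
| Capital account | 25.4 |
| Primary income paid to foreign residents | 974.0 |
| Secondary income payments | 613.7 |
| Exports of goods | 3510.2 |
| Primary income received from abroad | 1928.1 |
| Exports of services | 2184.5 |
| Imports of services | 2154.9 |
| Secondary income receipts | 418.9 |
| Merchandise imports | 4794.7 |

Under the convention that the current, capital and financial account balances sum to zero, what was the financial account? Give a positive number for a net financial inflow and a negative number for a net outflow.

Goods balance = 3510.2 - 4794.7 = -1284.5
Services balance = 2184.5 - 2154.9 = 29.6
Trade balance (goods + services) = -1284.5 + 29.6 = -1254.9
Net primary income = 1928.1 - 974.0 = 954.1
Net secondary income = 418.9 - 613.7 = -194.8
Current account = -1254.9 + 954.1 + (-194.8) = -495.6
Financial account = -(-495.6 + 25.4) = 470.2

470.2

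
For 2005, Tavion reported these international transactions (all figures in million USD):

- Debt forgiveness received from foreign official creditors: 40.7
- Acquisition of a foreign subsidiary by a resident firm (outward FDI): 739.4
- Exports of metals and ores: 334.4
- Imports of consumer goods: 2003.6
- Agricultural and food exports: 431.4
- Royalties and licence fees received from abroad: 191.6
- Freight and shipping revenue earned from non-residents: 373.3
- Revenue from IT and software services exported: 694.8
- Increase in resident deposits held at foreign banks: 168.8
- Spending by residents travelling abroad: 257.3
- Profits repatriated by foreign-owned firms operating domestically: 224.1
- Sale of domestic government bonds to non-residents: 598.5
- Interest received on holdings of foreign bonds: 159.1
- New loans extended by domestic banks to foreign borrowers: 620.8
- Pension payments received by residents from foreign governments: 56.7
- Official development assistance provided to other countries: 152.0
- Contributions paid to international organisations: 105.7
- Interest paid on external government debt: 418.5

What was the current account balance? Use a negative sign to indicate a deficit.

Goods: 431.4 + 334.4 - 2003.6 = -1237.8
Services: 694.8 - 257.3 + 191.6 + 373.3 = 1002.4
Primary income: -224.1 - 418.5 + 159.1 = -483.5
Secondary income: 56.7 - 105.7 - 152.0 = -201.0
Current account = (-1237.8) + 1002.4 + (-483.5) + (-201.0) = -919.9
(Excluded from the current account — capital account: debt forgiveness received from foreign official creditors 40.7; financial account: acquisition of a foreign subsidiary by a resident firm (outward FDI) 739.4, increase in resident deposits held at foreign banks 168.8, sale of domestic government bonds to non-residents 598.5, new loans extended by domestic banks to foreign borrowers 620.8.)

-919.9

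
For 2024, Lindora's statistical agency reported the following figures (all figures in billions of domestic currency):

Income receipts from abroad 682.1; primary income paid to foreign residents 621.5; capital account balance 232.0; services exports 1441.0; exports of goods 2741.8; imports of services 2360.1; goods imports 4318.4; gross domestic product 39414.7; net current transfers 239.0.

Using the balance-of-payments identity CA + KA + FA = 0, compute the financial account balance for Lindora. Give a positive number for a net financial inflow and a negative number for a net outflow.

Goods balance = 2741.8 - 4318.4 = -1576.6
Services balance = 1441.0 - 2360.1 = -919.1
Trade balance (goods + services) = -1576.6 + (-919.1) = -2495.7
Net primary income = 682.1 - 621.5 = 60.6
Net secondary income = 239.0
Current account = -2495.7 + 60.6 + 239.0 = -2196.1
Financial account = -(-2196.1 + 232.0) = 1964.1

1964.1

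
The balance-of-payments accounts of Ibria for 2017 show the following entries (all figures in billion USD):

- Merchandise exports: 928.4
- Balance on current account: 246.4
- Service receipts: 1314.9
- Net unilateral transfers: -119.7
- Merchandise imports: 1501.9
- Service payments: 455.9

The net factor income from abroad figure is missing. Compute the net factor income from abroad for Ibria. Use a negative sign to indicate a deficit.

Current account = goods balance + services balance + net primary income + net secondary income
Sum of the known components = 165.8
Net factor income from abroad = CA - (known components) = 246.4 - 165.8 = 80.6

80.6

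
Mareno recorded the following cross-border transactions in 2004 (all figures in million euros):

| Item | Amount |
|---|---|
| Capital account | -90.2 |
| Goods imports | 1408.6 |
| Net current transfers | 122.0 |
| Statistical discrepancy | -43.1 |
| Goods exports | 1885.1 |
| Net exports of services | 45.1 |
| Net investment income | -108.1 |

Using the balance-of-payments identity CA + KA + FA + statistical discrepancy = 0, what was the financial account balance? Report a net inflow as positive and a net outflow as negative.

Goods balance = 1885.1 - 1408.6 = 476.5
Services balance = 45.1
Trade balance (goods + services) = 476.5 + 45.1 = 521.6
Net primary income = -108.1
Net secondary income = 122.0
Current account = 521.6 + (-108.1) + 122.0 = 535.5
Financial account = -(535.5 + (-90.2) + (-43.1)) = -402.2

-402.2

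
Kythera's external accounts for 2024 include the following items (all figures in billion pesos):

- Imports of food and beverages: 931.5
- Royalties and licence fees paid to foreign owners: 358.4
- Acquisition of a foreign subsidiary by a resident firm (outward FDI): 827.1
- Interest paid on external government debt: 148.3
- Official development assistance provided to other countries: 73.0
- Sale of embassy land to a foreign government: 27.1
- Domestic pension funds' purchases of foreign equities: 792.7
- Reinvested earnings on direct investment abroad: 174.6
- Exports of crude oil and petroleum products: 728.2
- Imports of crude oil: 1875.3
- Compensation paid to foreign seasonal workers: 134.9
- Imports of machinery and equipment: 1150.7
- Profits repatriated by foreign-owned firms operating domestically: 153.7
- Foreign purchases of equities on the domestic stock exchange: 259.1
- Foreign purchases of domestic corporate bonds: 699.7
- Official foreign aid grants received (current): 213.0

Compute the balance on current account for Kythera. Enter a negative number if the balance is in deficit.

-3710.0

Goods: -931.5 - 1150.7 + 728.2 - 1875.3 = -3229.3
Services: -358.4
Primary income: -148.3 - 134.9 - 153.7 + 174.6 = -262.3
Secondary income: 213.0 - 73.0 = 140.0
Current account = (-3229.3) + (-358.4) + (-262.3) + 140.0 = -3710.0
(Excluded from the current account — financial account: acquisition of a foreign subsidiary by a resident firm (outward FDI) 827.1, domestic pension funds' purchases of foreign equities 792.7, foreign purchases of equities on the domestic stock exchange 259.1, foreign purchases of domestic corporate bonds 699.7; capital account: sale of embassy land to a foreign government 27.1.)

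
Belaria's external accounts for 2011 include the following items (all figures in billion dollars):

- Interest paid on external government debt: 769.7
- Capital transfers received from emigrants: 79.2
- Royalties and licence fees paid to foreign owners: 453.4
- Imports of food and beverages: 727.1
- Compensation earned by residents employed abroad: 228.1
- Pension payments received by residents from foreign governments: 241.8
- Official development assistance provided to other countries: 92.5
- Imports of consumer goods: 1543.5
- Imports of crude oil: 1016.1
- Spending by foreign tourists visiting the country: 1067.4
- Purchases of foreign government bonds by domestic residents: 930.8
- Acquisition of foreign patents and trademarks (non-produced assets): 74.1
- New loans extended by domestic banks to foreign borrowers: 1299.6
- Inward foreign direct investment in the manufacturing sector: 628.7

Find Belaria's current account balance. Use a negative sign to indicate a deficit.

-3065.0

Goods: -727.1 - 1543.5 - 1016.1 = -3286.7
Services: -453.4 + 1067.4 = 614.0
Primary income: -769.7 + 228.1 = -541.6
Secondary income: -92.5 + 241.8 = 149.3
Current account = (-3286.7) + 614.0 + (-541.6) + 149.3 = -3065.0
(Excluded from the current account — capital account: capital transfers received from emigrants 79.2, acquisition of foreign patents and trademarks (non-produced assets) 74.1; financial account: purchases of foreign government bonds by domestic residents 930.8, new loans extended by domestic banks to foreign borrowers 1299.6, inward foreign direct investment in the manufacturing sector 628.7.)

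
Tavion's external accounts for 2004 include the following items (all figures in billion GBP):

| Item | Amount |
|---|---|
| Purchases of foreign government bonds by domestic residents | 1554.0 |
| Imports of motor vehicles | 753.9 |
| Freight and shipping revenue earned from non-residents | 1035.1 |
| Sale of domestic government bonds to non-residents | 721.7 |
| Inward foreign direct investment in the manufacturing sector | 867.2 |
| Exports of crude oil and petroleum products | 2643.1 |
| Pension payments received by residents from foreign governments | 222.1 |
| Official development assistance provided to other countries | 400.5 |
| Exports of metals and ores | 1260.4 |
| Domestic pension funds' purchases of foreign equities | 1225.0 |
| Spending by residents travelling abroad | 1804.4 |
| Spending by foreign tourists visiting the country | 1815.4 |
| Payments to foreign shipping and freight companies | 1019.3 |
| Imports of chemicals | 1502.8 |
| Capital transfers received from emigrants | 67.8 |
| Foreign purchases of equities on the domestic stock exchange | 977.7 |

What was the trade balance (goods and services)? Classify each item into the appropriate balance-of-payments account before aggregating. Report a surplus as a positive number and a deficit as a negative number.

Goods: 2643.1 - 753.9 - 1502.8 + 1260.4 = 1646.8
Services: 1035.1 - 1804.4 - 1019.3 + 1815.4 = 26.8
Trade balance = 1646.8 + 26.8 = 1673.6
(Excluded from the trade balance — financial account: purchases of foreign government bonds by domestic residents 1554.0, sale of domestic government bonds to non-residents 721.7, inward foreign direct investment in the manufacturing sector 867.2, domestic pension funds' purchases of foreign equities 1225.0, foreign purchases of equities on the domestic stock exchange 977.7; secondary income: pension payments received by residents from foreign governments 222.1, official development assistance provided to other countries 400.5; capital account: capital transfers received from emigrants 67.8.)

1673.6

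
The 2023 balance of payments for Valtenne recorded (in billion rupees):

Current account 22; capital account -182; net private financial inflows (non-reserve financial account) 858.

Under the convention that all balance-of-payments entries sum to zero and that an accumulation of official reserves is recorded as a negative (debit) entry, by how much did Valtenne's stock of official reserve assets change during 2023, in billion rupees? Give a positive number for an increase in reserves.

698

Official reserve transactions balance = -(22 + (-182) + 858) = -698
An accumulation of reserves is recorded as a debit (negative entry), so the change in the stock of reserves is the negative of that balance.
Change in official reserves = -(-698) = 698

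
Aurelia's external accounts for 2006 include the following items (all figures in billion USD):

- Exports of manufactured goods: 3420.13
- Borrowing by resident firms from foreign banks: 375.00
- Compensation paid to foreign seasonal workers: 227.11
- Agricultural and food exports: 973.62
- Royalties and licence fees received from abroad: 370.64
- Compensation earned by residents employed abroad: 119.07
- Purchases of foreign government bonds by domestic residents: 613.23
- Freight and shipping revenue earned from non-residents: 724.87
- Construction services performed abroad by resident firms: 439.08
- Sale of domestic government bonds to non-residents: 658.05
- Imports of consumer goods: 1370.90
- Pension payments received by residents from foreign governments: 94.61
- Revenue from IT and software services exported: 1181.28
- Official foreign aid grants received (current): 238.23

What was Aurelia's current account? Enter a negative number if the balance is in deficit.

5963.52

Goods: 973.62 - 1370.90 + 3420.13 = 3022.85
Services: 1181.28 + 439.08 + 370.64 + 724.87 = 2715.87
Primary income: -227.11 + 119.07 = -108.04
Secondary income: 238.23 + 94.61 = 332.84
Current account = 3022.85 + 2715.87 + (-108.04) + 332.84 = 5963.52
(Excluded from the current account — financial account: borrowing by resident firms from foreign banks 375.00, purchases of foreign government bonds by domestic residents 613.23, sale of domestic government bonds to non-residents 658.05.)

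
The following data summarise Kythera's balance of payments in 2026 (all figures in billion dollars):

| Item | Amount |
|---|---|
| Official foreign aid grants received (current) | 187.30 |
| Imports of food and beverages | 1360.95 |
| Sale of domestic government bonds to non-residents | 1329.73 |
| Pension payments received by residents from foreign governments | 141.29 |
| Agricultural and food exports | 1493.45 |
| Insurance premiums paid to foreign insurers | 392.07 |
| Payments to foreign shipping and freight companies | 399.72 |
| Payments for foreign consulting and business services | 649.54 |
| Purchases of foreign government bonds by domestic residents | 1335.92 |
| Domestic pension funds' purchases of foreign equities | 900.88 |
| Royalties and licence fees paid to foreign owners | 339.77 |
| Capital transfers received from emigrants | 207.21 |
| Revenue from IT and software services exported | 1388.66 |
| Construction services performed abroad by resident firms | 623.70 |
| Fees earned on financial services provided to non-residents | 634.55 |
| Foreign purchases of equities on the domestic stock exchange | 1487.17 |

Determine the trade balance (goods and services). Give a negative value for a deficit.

998.31

Goods: -1360.95 + 1493.45 = 132.50
Services: 623.70 + 634.55 - 339.77 - 392.07 - 399.72 + 1388.66 - 649.54 = 865.81
Trade balance = 132.50 + 865.81 = 998.31
(Excluded from the trade balance — secondary income: official foreign aid grants received (current) 187.30, pension payments received by residents from foreign governments 141.29; financial account: sale of domestic government bonds to non-residents 1329.73, purchases of foreign government bonds by domestic residents 1335.92, domestic pension funds' purchases of foreign equities 900.88, foreign purchases of equities on the domestic stock exchange 1487.17; capital account: capital transfers received from emigrants 207.21.)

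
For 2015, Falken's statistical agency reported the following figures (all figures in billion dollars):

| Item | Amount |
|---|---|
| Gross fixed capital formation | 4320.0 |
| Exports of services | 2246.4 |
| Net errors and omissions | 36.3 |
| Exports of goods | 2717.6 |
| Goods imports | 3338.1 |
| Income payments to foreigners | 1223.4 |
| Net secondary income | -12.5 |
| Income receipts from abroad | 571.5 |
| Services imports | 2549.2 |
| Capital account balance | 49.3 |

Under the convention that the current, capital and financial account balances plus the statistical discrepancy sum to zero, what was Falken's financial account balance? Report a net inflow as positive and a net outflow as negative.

Goods balance = 2717.6 - 3338.1 = -620.5
Services balance = 2246.4 - 2549.2 = -302.8
Trade balance (goods + services) = -620.5 + (-302.8) = -923.3
Net primary income = 571.5 - 1223.4 = -651.9
Net secondary income = -12.5
Current account = -923.3 + (-651.9) + (-12.5) = -1587.7
Financial account = -(-1587.7 + 49.3 + 36.3) = 1502.1

1502.1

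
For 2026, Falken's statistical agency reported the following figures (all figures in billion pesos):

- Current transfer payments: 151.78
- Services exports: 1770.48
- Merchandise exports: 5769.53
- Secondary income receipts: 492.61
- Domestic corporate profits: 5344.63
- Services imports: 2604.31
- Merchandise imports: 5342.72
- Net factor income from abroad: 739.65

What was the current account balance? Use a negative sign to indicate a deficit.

Goods balance = 5769.53 - 5342.72 = 426.81
Services balance = 1770.48 - 2604.31 = -833.83
Trade balance (goods + services) = 426.81 + (-833.83) = -407.02
Net primary income = 739.65
Net secondary income = 492.61 - 151.78 = 340.83
Current account = -407.02 + 739.65 + 340.83 = 673.46

673.46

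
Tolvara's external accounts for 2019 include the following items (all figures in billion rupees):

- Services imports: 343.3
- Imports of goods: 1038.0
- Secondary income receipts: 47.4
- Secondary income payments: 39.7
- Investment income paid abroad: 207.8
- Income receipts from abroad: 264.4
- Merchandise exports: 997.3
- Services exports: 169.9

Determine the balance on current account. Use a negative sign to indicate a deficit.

Goods balance = 997.3 - 1038.0 = -40.7
Services balance = 169.9 - 343.3 = -173.4
Trade balance (goods + services) = -40.7 + (-173.4) = -214.1
Net primary income = 264.4 - 207.8 = 56.6
Net secondary income = 47.4 - 39.7 = 7.7
Current account = -214.1 + 56.6 + 7.7 = -149.8

-149.8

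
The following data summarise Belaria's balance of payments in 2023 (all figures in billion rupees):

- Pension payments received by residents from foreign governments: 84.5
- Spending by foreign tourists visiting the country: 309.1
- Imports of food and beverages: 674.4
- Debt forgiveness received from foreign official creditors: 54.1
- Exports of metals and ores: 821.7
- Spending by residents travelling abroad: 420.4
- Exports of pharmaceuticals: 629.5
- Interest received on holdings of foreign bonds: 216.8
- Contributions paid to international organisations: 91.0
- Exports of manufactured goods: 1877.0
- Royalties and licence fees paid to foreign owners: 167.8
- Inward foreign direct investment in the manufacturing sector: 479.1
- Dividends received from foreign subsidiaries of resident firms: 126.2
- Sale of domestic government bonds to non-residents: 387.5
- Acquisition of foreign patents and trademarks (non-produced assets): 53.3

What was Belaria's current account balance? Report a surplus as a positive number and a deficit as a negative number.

2711.2

Goods: 629.5 + 1877.0 - 674.4 + 821.7 = 2653.8
Services: -167.8 - 420.4 + 309.1 = -279.1
Primary income: 126.2 + 216.8 = 343.0
Secondary income: -91.0 + 84.5 = -6.5
Current account = 2653.8 + (-279.1) + 343.0 + (-6.5) = 2711.2
(Excluded from the current account — capital account: debt forgiveness received from foreign official creditors 54.1, acquisition of foreign patents and trademarks (non-produced assets) 53.3; financial account: inward foreign direct investment in the manufacturing sector 479.1, sale of domestic government bonds to non-residents 387.5.)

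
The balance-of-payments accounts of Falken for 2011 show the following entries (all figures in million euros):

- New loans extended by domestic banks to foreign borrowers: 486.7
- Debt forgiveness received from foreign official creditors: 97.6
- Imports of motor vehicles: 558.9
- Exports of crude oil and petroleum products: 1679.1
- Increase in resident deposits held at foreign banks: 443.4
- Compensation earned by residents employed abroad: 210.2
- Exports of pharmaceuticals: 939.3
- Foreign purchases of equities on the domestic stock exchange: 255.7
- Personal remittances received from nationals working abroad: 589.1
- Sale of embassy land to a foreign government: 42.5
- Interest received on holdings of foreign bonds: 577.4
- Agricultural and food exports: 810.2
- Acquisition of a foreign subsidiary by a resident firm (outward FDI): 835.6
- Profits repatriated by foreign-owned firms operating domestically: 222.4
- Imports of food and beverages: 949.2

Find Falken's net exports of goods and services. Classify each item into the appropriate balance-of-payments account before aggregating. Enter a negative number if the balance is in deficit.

Goods: 939.3 + 1679.1 - 949.2 - 558.9 + 810.2 = 1920.5
Trade balance = 1920.5 + 0.0 = 1920.5
(Excluded from the trade balance — financial account: new loans extended by domestic banks to foreign borrowers 486.7, increase in resident deposits held at foreign banks 443.4, foreign purchases of equities on the domestic stock exchange 255.7, acquisition of a foreign subsidiary by a resident firm (outward FDI) 835.6; capital account: debt forgiveness received from foreign official creditors 97.6, sale of embassy land to a foreign government 42.5; primary income: compensation earned by residents employed abroad 210.2, interest received on holdings of foreign bonds 577.4, profits repatriated by foreign-owned firms operating domestically 222.4; secondary income: personal remittances received from nationals working abroad 589.1.)

1920.5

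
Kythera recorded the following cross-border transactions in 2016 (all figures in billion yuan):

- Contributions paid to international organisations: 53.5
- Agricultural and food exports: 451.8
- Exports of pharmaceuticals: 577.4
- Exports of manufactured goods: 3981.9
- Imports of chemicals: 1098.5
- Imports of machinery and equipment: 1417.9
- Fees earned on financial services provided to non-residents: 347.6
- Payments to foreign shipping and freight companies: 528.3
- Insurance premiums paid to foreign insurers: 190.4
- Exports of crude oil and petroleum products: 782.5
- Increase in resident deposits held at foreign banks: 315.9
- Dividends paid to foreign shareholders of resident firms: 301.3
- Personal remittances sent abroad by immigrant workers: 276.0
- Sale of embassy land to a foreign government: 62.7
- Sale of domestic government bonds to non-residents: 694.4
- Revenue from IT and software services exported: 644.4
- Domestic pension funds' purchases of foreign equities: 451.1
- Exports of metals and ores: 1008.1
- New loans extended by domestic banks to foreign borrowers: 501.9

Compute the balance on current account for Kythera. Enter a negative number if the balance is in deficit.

Goods: 451.8 - 1098.5 + 782.5 - 1417.9 + 3981.9 + 1008.1 + 577.4 = 4285.3
Services: 347.6 - 190.4 - 528.3 + 644.4 = 273.3
Primary income: -301.3
Secondary income: -53.5 - 276.0 = -329.5
Current account = 4285.3 + 273.3 + (-301.3) + (-329.5) = 3927.8
(Excluded from the current account — financial account: increase in resident deposits held at foreign banks 315.9, sale of domestic government bonds to non-residents 694.4, domestic pension funds' purchases of foreign equities 451.1, new loans extended by domestic banks to foreign borrowers 501.9; capital account: sale of embassy land to a foreign government 62.7.)

3927.8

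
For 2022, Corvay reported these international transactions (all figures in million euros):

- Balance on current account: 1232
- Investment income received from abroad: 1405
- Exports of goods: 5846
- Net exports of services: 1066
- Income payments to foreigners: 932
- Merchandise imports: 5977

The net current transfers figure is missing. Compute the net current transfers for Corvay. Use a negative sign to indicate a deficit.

Current account = goods balance + services balance + net primary income + net secondary income
Sum of the known components = 1408
Net current transfers = CA - (known components) = 1232 - 1408 = -176

-176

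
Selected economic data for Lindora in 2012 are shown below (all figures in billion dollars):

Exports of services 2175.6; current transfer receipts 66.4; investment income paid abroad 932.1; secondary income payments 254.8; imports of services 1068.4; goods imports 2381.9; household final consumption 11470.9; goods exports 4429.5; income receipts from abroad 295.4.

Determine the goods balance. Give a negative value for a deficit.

Goods balance = 4429.5 - 2381.9 = 2047.6

2047.6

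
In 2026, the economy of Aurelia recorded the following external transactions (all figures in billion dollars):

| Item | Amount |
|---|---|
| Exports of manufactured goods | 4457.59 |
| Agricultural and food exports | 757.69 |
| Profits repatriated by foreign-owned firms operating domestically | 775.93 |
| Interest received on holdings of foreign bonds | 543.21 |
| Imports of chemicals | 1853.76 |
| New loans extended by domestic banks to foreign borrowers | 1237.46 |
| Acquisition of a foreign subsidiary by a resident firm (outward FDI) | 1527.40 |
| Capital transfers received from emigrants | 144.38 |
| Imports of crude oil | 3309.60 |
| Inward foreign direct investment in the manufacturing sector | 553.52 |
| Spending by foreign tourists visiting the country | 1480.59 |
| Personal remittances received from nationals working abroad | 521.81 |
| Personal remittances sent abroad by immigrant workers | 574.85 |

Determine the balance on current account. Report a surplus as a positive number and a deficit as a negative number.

Goods: 4457.59 - 1853.76 - 3309.60 + 757.69 = 51.92
Services: 1480.59
Primary income: 543.21 - 775.93 = -232.72
Secondary income: -574.85 + 521.81 = -53.04
Current account = 51.92 + 1480.59 + (-232.72) + (-53.04) = 1246.75
(Excluded from the current account — financial account: new loans extended by domestic banks to foreign borrowers 1237.46, acquisition of a foreign subsidiary by a resident firm (outward FDI) 1527.40, inward foreign direct investment in the manufacturing sector 553.52; capital account: capital transfers received from emigrants 144.38.)

1246.75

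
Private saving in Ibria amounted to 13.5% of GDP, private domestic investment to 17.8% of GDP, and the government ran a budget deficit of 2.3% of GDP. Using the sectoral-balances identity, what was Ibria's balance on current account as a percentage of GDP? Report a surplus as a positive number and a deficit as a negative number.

By the sectoral-balances identity, CA = (S_private - I) + (T - G).
Private balance = 13.5 - 17.8 = -4.3
Government balance (T - G) = -2.3
CA = -4.3 + (-2.3) = -6.6

-6.6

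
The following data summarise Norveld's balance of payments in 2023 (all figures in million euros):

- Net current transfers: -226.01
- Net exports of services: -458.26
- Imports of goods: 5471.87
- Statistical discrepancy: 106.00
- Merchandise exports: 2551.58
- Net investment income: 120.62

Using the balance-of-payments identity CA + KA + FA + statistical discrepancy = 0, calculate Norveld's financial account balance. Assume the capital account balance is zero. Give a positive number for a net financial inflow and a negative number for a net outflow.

3377.94

Goods balance = 2551.58 - 5471.87 = -2920.29
Services balance = -458.26
Trade balance (goods + services) = -2920.29 + (-458.26) = -3378.55
Net primary income = 120.62
Net secondary income = -226.01
Current account = -3378.55 + 120.62 + (-226.01) = -3483.94
Financial account = -(-3483.94 + 106.00) = 3377.94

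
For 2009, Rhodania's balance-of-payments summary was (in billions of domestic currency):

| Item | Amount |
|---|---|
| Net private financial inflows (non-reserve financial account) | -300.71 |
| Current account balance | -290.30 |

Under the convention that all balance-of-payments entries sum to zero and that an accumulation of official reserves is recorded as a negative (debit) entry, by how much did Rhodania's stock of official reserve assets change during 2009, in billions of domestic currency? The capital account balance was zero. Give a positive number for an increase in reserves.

Official reserve transactions balance = -((-290.30) + (-300.71)) = 591.01
An accumulation of reserves is recorded as a debit (negative entry), so the change in the stock of reserves is the negative of that balance.
Change in official reserves = -(591.01) = -591.01

-591.01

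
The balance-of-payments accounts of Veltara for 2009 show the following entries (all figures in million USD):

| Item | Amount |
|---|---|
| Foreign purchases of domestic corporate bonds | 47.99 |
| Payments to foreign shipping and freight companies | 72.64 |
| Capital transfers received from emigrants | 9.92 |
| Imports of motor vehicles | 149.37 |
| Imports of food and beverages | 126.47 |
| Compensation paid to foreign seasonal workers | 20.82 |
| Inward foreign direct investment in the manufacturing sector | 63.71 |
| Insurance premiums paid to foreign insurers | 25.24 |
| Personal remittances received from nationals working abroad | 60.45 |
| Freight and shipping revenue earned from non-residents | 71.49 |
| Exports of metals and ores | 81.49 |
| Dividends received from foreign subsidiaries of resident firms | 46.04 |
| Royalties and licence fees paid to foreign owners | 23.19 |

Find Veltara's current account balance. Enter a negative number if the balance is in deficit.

Goods: -126.47 + 81.49 - 149.37 = -194.35
Services: -25.24 - 72.64 - 23.19 + 71.49 = -49.58
Primary income: -20.82 + 46.04 = 25.22
Secondary income: 60.45
Current account = (-194.35) + (-49.58) + 25.22 + 60.45 = -158.26
(Excluded from the current account — financial account: foreign purchases of domestic corporate bonds 47.99, inward foreign direct investment in the manufacturing sector 63.71; capital account: capital transfers received from emigrants 9.92.)

-158.26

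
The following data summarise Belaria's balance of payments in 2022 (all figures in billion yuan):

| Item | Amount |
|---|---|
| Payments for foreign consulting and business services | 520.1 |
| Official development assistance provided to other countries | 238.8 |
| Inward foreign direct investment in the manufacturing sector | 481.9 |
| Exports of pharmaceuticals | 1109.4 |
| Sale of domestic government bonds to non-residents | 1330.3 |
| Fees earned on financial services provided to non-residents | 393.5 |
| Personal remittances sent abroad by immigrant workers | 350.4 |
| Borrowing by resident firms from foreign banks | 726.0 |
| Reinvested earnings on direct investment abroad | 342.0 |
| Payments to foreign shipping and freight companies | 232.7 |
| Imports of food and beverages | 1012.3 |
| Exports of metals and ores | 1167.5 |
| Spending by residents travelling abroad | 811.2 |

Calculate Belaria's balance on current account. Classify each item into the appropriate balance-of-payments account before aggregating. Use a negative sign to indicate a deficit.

Goods: -1012.3 + 1109.4 + 1167.5 = 1264.6
Services: -811.2 - 232.7 - 520.1 + 393.5 = -1170.5
Primary income: 342.0
Secondary income: -350.4 - 238.8 = -589.2
Current account = 1264.6 + (-1170.5) + 342.0 + (-589.2) = -153.1
(Excluded from the current account — financial account: inward foreign direct investment in the manufacturing sector 481.9, sale of domestic government bonds to non-residents 1330.3, borrowing by resident firms from foreign banks 726.0.)

-153.1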